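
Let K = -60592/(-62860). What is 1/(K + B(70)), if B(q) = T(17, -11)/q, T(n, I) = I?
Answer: 31430/25357 ≈ 1.2395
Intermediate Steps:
B(q) = -11/q
K = 2164/2245 (K = -60592*(-1/62860) = 2164/2245 ≈ 0.96392)
1/(K + B(70)) = 1/(2164/2245 - 11/70) = 1/(25357/31430) = 31430/25357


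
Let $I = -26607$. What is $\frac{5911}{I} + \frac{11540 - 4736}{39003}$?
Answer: $- \frac{16504235}{345917607} \approx -0.047711$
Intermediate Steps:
$\frac{5911}{I} + \frac{11540 - 4736}{39003} = \frac{5911}{-26607} + \frac{11540 - 4736}{39003} = 5911 \left(- \frac{1}{26607}\right) + \left(11540 - 4736\right) \frac{1}{39003} = - \frac{5911}{26607} + 6804 \cdot \frac{1}{39003} = - \frac{5911}{26607} + \frac{2268}{13001} = - \frac{16504235}{345917607}$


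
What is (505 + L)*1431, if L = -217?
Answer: 412128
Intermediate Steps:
(505 + L)*1431 = (505 - 217)*1431 = 288*1431 = 412128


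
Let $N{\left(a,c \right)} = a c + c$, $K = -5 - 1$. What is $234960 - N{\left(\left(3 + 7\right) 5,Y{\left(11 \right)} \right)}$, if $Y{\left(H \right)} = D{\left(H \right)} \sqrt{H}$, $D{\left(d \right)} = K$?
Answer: $234960 + 306 \sqrt{11} \approx 2.3598 \cdot 10^{5}$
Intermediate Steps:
$K = -6$ ($K = -5 - 1 = -6$)
$D{\left(d \right)} = -6$
$Y{\left(H \right)} = - 6 \sqrt{H}$
$N{\left(a,c \right)} = c + a c$
$234960 - N{\left(\left(3 + 7\right) 5,Y{\left(11 \right)} \right)} = 234960 - - 6 \sqrt{11} \left(1 + \left(3 + 7\right) 5\right) = 234960 - - 6 \sqrt{11} \left(1 + 10 \cdot 5\right) = 234960 - - 6 \sqrt{11} \left(1 + 50\right) = 234960 - - 6 \sqrt{11} \cdot 51 = 234960 - - 306 \sqrt{11} = 234960 + 306 \sqrt{11}$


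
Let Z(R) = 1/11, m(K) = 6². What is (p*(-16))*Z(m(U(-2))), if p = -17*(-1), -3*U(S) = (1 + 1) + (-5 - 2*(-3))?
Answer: -272/11 ≈ -24.727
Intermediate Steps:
U(S) = -1 (U(S) = -((1 + 1) + (-5 - 2*(-3)))/3 = -(2 + (-5 + 6))/3 = -(2 + 1)/3 = -⅓*3 = -1)
m(K) = 36
p = 17
Z(R) = 1/11
(p*(-16))*Z(m(U(-2))) = (17*(-16))*(1/11) = -272*1/11 = -272/11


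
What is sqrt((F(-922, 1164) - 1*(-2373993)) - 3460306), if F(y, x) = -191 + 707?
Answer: I*sqrt(1085797) ≈ 1042.0*I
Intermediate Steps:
F(y, x) = 516
sqrt((F(-922, 1164) - 1*(-2373993)) - 3460306) = sqrt((516 - 1*(-2373993)) - 3460306) = sqrt((516 + 2373993) - 3460306) = sqrt(2374509 - 3460306) = sqrt(-1085797) = I*sqrt(1085797)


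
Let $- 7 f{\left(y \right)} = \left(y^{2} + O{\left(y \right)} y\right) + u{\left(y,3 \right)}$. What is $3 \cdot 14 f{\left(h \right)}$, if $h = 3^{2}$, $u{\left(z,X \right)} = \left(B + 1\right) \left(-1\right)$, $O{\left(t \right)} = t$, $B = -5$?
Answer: $-996$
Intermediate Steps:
$u{\left(z,X \right)} = 4$ ($u{\left(z,X \right)} = \left(-5 + 1\right) \left(-1\right) = \left(-4\right) \left(-1\right) = 4$)
$h = 9$
$f{\left(y \right)} = - \frac{4}{7} - \frac{2 y^{2}}{7}$ ($f{\left(y \right)} = - \frac{\left(y^{2} + y y\right) + 4}{7} = - \frac{\left(y^{2} + y^{2}\right) + 4}{7} = - \frac{2 y^{2} + 4}{7} = - \frac{4 + 2 y^{2}}{7} = - \frac{4}{7} - \frac{2 y^{2}}{7}$)
$3 \cdot 14 f{\left(h \right)} = 3 \cdot 14 \left(- \frac{4}{7} - \frac{2 \cdot 9^{2}}{7}\right) = 42 \left(- \frac{4}{7} - \frac{162}{7}\right) = 42 \left(- \frac{166}{7}\right) = -996$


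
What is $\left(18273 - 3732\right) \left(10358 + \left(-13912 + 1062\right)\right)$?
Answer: $-36236172$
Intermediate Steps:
$\left(18273 - 3732\right) \left(10358 + \left(-13912 + 1062\right)\right) = 14541 \left(10358 - 12850\right) = 14541 \left(-2492\right) = -36236172$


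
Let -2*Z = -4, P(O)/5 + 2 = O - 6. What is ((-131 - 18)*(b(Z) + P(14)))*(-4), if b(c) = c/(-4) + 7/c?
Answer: 19668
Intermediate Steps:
P(O) = -40 + 5*O (P(O) = -10 + 5*(O - 6) = -10 + 5*(-6 + O) = -10 + (-30 + 5*O) = -40 + 5*O)
Z = 2 (Z = -1/2*(-4) = 2)
b(c) = 7/c - c/4 (b(c) = c*(-1/4) + 7/c = -c/4 + 7/c = 7/c - c/4)
((-131 - 18)*(b(Z) + P(14)))*(-4) = ((-131 - 18)*((7/2 - 1/4*2) + (-40 + 5*14)))*(-4) = -149*((7*(1/2) - 1/2) + (-40 + 70))*(-4) = -149*((7/2 - 1/2) + 30)*(-4) = -149*(3 + 30)*(-4) = -149*33*(-4) = -4917*(-4) = 19668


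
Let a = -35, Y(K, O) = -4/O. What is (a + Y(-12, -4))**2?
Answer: 1156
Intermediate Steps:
(a + Y(-12, -4))**2 = (-35 - 4/(-4))**2 = (-35 - 4*(-1/4))**2 = (-35 + 1)**2 = (-34)**2 = 1156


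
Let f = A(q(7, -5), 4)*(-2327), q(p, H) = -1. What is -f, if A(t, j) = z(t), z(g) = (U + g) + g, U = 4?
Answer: 4654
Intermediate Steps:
z(g) = 4 + 2*g (z(g) = (4 + g) + g = 4 + 2*g)
A(t, j) = 4 + 2*t
f = -4654 (f = (4 + 2*(-1))*(-2327) = (4 - 2)*(-2327) = 2*(-2327) = -4654)
-f = -1*(-4654) = 4654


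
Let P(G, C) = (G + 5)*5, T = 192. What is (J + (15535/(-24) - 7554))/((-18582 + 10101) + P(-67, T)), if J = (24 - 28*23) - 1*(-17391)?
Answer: -205673/210984 ≈ -0.97483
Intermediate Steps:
P(G, C) = 25 + 5*G (P(G, C) = (5 + G)*5 = 25 + 5*G)
J = 16771 (J = (24 - 644) + 17391 = -620 + 17391 = 16771)
(J + (15535/(-24) - 7554))/((-18582 + 10101) + P(-67, T)) = (16771 + (15535/(-24) - 7554))/((-18582 + 10101) + (25 + 5*(-67))) = (16771 + (15535*(-1/24) - 7554))/(-8481 + (25 - 335)) = (16771 + (-15535/24 - 7554))/(-8481 - 310) = (16771 - 196831/24)/(-8791) = (205673/24)*(-1/8791) = -205673/210984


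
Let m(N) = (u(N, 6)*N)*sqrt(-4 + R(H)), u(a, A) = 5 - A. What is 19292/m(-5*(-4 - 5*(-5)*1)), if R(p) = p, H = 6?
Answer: 1378*sqrt(2)/15 ≈ 129.92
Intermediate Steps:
m(N) = -N*sqrt(2) (m(N) = ((5 - 1*6)*N)*sqrt(-4 + 6) = ((5 - 6)*N)*sqrt(2) = (-N)*sqrt(2) = -N*sqrt(2))
19292/m(-5*(-4 - 5*(-5)*1)) = 19292/((-(-5*(-4 - 5*(-5)*1))*sqrt(2))) = 19292/((-(-5*(-4 + 25*1))*sqrt(2))) = 19292/((-(-5*(-4 + 25))*sqrt(2))) = 19292/((-(-5*21)*sqrt(2))) = 19292/((-1*(-105)*sqrt(2))) = 19292/((105*sqrt(2))) = 19292*(sqrt(2)/210) = 1378*sqrt(2)/15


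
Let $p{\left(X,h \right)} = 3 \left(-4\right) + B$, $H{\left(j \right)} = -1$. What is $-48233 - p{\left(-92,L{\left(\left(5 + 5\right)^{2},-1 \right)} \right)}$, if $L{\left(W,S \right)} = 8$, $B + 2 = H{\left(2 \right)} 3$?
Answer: $-48216$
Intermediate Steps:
$B = -5$ ($B = -2 - 3 = -5$)
$p{\left(X,h \right)} = -17$ ($p{\left(X,h \right)} = 3 \left(-4\right) - 5 = -12 - 5 = -17$)
$-48233 - p{\left(-92,L{\left(\left(5 + 5\right)^{2},-1 \right)} \right)} = -48233 - -17 = -48233 + 17 = -48216$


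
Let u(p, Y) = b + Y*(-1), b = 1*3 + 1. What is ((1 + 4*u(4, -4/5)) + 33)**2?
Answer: 70756/25 ≈ 2830.2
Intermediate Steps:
b = 4 (b = 3 + 1 = 4)
u(p, Y) = 4 - Y (u(p, Y) = 4 + Y*(-1) = 4 - Y)
((1 + 4*u(4, -4/5)) + 33)**2 = ((1 + 4*(4 - (-4)/5)) + 33)**2 = ((1 + 4*(4 - 1*(-4/5))) + 33)**2 = ((1 + 4*(4 + 4/5)) + 33)**2 = ((1 + 4*(24/5)) + 33)**2 = ((1 + 96/5) + 33)**2 = (101/5 + 33)**2 = (266/5)**2 = 70756/25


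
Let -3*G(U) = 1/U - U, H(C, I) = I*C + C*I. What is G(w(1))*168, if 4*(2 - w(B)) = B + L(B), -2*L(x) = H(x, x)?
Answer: 84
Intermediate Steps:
H(C, I) = 2*C*I (H(C, I) = C*I + C*I = 2*C*I)
L(x) = -x**2 (L(x) = -x*x = -x**2)
w(B) = 2 - B/4 + B**2/4 (w(B) = 2 - (B - B**2)/4 = 2 + (-B/4 + B**2/4) = 2 - B/4 + B**2/4)
G(U) = -1/(3*U) + U/3 (G(U) = -(1/U - U)/3 = -1/(3*U) + U/3)
G(w(1))*168 = ((-1 + (2 - 1/4*1 + (1/4)*1**2)**2)/(3*(2 - 1/4*1 + (1/4)*1**2)))*168 = ((-1 + (2 - 1/4 + (1/4)*1)**2)/(3*(2 - 1/4 + (1/4)*1)))*168 = ((-1 + (2 - 1/4 + 1/4)**2)/(3*(2 - 1/4 + 1/4)))*168 = ((1/3)*(-1 + 2**2)/2)*168 = ((1/3)*(1/2)*(-1 + 4))*168 = ((1/3)*(1/2)*3)*168 = (1/2)*168 = 84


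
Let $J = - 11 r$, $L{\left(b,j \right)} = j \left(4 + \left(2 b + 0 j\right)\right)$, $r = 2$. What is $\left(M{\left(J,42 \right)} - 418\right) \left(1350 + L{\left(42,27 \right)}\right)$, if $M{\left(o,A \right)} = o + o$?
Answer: $-1721412$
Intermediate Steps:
$L{\left(b,j \right)} = j \left(4 + 2 b\right)$ ($L{\left(b,j \right)} = j \left(4 + \left(2 b + 0\right)\right) = j \left(4 + 2 b\right)$)
$J = -22$ ($J = \left(-11\right) 2 = -22$)
$M{\left(o,A \right)} = 2 o$
$\left(M{\left(J,42 \right)} - 418\right) \left(1350 + L{\left(42,27 \right)}\right) = \left(2 \left(-22\right) - 418\right) \left(1350 + 2 \cdot 27 \left(2 + 42\right)\right) = \left(-44 - 418\right) \left(1350 + 2 \cdot 27 \cdot 44\right) = - 462 \left(1350 + 2376\right) = \left(-462\right) 3726 = -1721412$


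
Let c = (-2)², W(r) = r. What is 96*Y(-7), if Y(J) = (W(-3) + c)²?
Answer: 96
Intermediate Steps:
c = 4
Y(J) = 1 (Y(J) = (-3 + 4)² = 1² = 1)
96*Y(-7) = 96*1 = 96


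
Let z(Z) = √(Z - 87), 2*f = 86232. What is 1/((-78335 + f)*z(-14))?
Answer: I*√101/3557119 ≈ 2.8253e-6*I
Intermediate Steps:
f = 43116 (f = (½)*86232 = 43116)
z(Z) = √(-87 + Z)
1/((-78335 + f)*z(-14)) = 1/((-78335 + 43116)*(√(-87 - 14))) = 1/((-35219)*(√(-101))) = -(-I*√101/101)/35219 = -(-1)*I*√101/3557119 = I*√101/3557119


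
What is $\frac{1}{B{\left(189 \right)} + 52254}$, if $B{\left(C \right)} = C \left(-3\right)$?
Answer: $\frac{1}{51687} \approx 1.9347 \cdot 10^{-5}$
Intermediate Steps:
$B{\left(C \right)} = - 3 C$
$\frac{1}{B{\left(189 \right)} + 52254} = \frac{1}{\left(-3\right) 189 + 52254} = \frac{1}{-567 + 52254} = \frac{1}{51687}$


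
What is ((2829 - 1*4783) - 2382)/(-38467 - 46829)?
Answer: 271/5331 ≈ 0.050835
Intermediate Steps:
((2829 - 1*4783) - 2382)/(-38467 - 46829) = ((2829 - 4783) - 2382)/(-85296) = (-1954 - 2382)*(-1/85296) = -4336*(-1/85296) = 271/5331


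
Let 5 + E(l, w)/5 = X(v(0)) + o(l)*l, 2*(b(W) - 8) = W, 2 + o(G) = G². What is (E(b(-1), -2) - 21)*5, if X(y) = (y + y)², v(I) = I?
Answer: 79535/8 ≈ 9941.9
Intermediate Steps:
o(G) = -2 + G²
X(y) = 4*y² (X(y) = (2*y)² = 4*y²)
b(W) = 8 + W/2
E(l, w) = -25 + 5*l*(-2 + l²) (E(l, w) = -25 + 5*(4*0² + (-2 + l²)*l) = -25 + 5*(4*0 + l*(-2 + l²)) = -25 + 5*(0 + l*(-2 + l²)) = -25 + 5*(l*(-2 + l²)) = -25 + 5*l*(-2 + l²))
(E(b(-1), -2) - 21)*5 = ((-25 + 5*(8 + (½)*(-1))*(-2 + (8 + (½)*(-1))²)) - 21)*5 = ((-25 + 5*(8 - ½)*(-2 + (8 - ½)²)) - 21)*5 = ((-25 + 5*(15/2)*(-2 + (15/2)²)) - 21)*5 = ((-25 + 5*(15/2)*(-2 + 225/4)) - 21)*5 = ((-25 + 5*(15/2)*(217/4)) - 21)*5 = ((-25 + 16275/8) - 21)*5 = (16075/8 - 21)*5 = (15907/8)*5 = 79535/8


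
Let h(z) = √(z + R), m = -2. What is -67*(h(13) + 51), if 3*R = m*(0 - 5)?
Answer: -3417 - 469*√3/3 ≈ -3687.8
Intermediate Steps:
R = 10/3 (R = (-2*(0 - 5))/3 = (-2*(-5))/3 = (⅓)*10 = 10/3 ≈ 3.3333)
h(z) = √(10/3 + z) (h(z) = √(z + 10/3) = √(10/3 + z))
-67*(h(13) + 51) = -67*(√(30 + 9*13)/3 + 51) = -67*(√(30 + 117)/3 + 51) = -67*(√147/3 + 51) = -67*((7*√3)/3 + 51) = -67*(7*√3/3 + 51) = -67*(51 + 7*√3/3) = -3417 - 469*√3/3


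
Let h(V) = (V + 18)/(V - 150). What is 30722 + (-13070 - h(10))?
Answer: 88261/5 ≈ 17652.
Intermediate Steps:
h(V) = (18 + V)/(-150 + V)
30722 + (-13070 - h(10)) = 30722 + (-13070 - (18 + 10)/(-150 + 10)) = 30722 + (-13070 - 28/(-140)) = 30722 + (-13070 - (-1)*28/140) = 30722 + (-13070 - 1*(-⅕)) = 30722 + (-13070 + ⅕) = 30722 - 65349/5 = 88261/5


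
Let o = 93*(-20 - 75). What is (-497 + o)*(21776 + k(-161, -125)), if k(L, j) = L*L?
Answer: -445108404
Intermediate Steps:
k(L, j) = L²
o = -8835 (o = 93*(-95) = -8835)
(-497 + o)*(21776 + k(-161, -125)) = (-497 - 8835)*(21776 + (-161)²) = -9332*(21776 + 25921) = -9332*47697 = -445108404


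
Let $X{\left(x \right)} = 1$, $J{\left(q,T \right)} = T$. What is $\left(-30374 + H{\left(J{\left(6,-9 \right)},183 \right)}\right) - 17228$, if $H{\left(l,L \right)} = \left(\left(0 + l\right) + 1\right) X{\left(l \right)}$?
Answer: $-47610$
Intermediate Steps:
$H{\left(l,L \right)} = 1 + l$ ($H{\left(l,L \right)} = \left(\left(0 + l\right) + 1\right) 1 = \left(l + 1\right) 1 = \left(1 + l\right) 1 = 1 + l$)
$\left(-30374 + H{\left(J{\left(6,-9 \right)},183 \right)}\right) - 17228 = \left(-30374 + \left(1 - 9\right)\right) - 17228 = \left(-30374 - 8\right) - 17228 = -30382 - 17228 = -47610$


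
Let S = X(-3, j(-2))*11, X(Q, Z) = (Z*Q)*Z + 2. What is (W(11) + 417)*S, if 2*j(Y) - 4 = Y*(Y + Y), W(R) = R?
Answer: -499048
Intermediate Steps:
j(Y) = 2 + Y² (j(Y) = 2 + (Y*(Y + Y))/2 = 2 + (Y*(2*Y))/2 = 2 + (2*Y²)/2 = 2 + Y²)
X(Q, Z) = 2 + Q*Z² (X(Q, Z) = (Q*Z)*Z + 2 = Q*Z² + 2 = 2 + Q*Z²)
S = -1166 (S = (2 - 3*(2 + (-2)²)²)*11 = (2 - 3*(2 + 4)²)*11 = (2 - 3*6²)*11 = (2 - 3*36)*11 = (2 - 108)*11 = -106*11 = -1166)
(W(11) + 417)*S = (11 + 417)*(-1166) = 428*(-1166) = -499048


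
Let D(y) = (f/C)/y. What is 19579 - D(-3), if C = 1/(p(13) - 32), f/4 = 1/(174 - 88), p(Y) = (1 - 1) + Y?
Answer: 2525653/129 ≈ 19579.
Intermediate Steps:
p(Y) = Y (p(Y) = 0 + Y = Y)
f = 2/43 (f = 4/(174 - 88) = 4/86 = 4*(1/86) = 2/43 ≈ 0.046512)
C = -1/19 (C = 1/(13 - 32) = 1/(-19) = -1/19 ≈ -0.052632)
D(y) = -38/(43*y) (D(y) = (2/(43*(-1/19)))/y = ((2/43)*(-19))/y = -38/(43*y))
19579 - D(-3) = 19579 - (-38)/(43*(-3)) = 19579 - (-38)*(-1)/(43*3) = 19579 - 1*38/129 = 19579 - 38/129 = 2525653/129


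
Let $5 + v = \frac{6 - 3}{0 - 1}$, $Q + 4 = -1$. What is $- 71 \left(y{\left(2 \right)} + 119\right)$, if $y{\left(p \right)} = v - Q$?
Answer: $-8236$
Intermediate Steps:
$Q = -5$ ($Q = -4 - 1 = -5$)
$v = -8$ ($v = -5 + \frac{6 - 3}{0 - 1} = -5 + \frac{3}{-1} = -5 + 3 \left(-1\right) = -5 - 3 = -8$)
$y{\left(p \right)} = -3$ ($y{\left(p \right)} = -8 - -5 = -8 + 5 = -3$)
$- 71 \left(y{\left(2 \right)} + 119\right) = - 71 \left(-3 + 119\right) = \left(-71\right) 116 = -8236$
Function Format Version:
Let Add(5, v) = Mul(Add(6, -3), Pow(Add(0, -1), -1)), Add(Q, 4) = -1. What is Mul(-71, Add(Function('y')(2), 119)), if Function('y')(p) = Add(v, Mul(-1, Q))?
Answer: -8236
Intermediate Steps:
Q = -5 (Q = Add(-4, -1) = -5)
v = -8 (v = Add(-5, Mul(Add(6, -3), Pow(Add(0, -1), -1))) = Add(-5, Mul(3, Pow(-1, -1))) = Add(-5, Mul(3, -1)) = Add(-5, -3) = -8)
Function('y')(p) = -3 (Function('y')(p) = Add(-8, Mul(-1, -5)) = Add(-8, 5) = -3)
Mul(-71, Add(Function('y')(2), 119)) = Mul(-71, Add(-3, 119)) = Mul(-71, 116) = -8236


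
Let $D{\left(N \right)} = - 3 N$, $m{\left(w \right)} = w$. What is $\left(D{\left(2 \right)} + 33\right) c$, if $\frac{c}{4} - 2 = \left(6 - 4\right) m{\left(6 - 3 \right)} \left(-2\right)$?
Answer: $-1080$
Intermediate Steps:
$c = -40$ ($c = 8 + 4 \left(6 - 4\right) \left(6 - 3\right) \left(-2\right) = 8 + 4 \cdot 2 \left(6 - 3\right) \left(-2\right) = 8 + 4 \cdot 2 \cdot 3 \left(-2\right) = 8 + 4 \cdot 2 \left(-6\right) = 8 + 4 \left(-12\right) = 8 - 48 = -40$)
$\left(D{\left(2 \right)} + 33\right) c = \left(\left(-3\right) 2 + 33\right) \left(-40\right) = \left(-6 + 33\right) \left(-40\right) = 27 \left(-40\right) = -1080$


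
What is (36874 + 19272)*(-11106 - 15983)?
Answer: -1520938994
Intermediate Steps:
(36874 + 19272)*(-11106 - 15983) = 56146*(-27089) = -1520938994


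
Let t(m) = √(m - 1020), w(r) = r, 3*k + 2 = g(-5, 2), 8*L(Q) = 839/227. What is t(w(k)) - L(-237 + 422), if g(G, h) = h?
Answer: -839/1816 + 2*I*√255 ≈ -0.462 + 31.937*I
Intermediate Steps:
L(Q) = 839/1816 (L(Q) = (839/227)/8 = (839*(1/227))/8 = (⅛)*(839/227) = 839/1816)
k = 0 (k = -⅔ + (⅓)*2 = -⅔ + ⅔ = 0)
t(m) = √(-1020 + m)
t(w(k)) - L(-237 + 422) = √(-1020 + 0) - 1*839/1816 = √(-1020) - 839/1816 = 2*I*√255 - 839/1816 = -839/1816 + 2*I*√255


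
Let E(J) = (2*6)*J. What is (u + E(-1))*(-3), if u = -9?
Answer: 63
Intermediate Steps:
E(J) = 12*J
(u + E(-1))*(-3) = (-9 + 12*(-1))*(-3) = (-9 - 12)*(-3) = -21*(-3) = 63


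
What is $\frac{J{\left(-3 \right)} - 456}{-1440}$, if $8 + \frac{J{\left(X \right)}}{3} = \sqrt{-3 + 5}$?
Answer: $\frac{1}{3} - \frac{\sqrt{2}}{480} \approx 0.33039$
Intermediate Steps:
$J{\left(X \right)} = -24 + 3 \sqrt{2}$ ($J{\left(X \right)} = -24 + 3 \sqrt{-3 + 5} = -24 + 3 \sqrt{2}$)
$\frac{J{\left(-3 \right)} - 456}{-1440} = \frac{\left(-24 + 3 \sqrt{2}\right) - 456}{-1440} = \left(\left(-24 + 3 \sqrt{2}\right) - 456\right) \left(- \frac{1}{1440}\right) = \left(-480 + 3 \sqrt{2}\right) \left(- \frac{1}{1440}\right) = \frac{1}{3} - \frac{\sqrt{2}}{480}$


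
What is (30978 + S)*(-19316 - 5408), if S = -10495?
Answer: -506421692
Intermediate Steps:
(30978 + S)*(-19316 - 5408) = (30978 - 10495)*(-19316 - 5408) = 20483*(-24724) = -506421692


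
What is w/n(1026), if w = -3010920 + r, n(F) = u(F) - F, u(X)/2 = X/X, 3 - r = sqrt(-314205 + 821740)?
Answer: 3010917/1024 + sqrt(507535)/1024 ≈ 2941.0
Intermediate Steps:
r = 3 - sqrt(507535) (r = 3 - sqrt(-314205 + 821740) = 3 - sqrt(507535) ≈ -709.42)
u(X) = 2 (u(X) = 2*(X/X) = 2*1 = 2)
n(F) = 2 - F
w = -3010917 - sqrt(507535) (w = -3010920 + (3 - sqrt(507535)) = -3010917 - sqrt(507535) ≈ -3.0116e+6)
w/n(1026) = (-3010917 - sqrt(507535))/(2 - 1*1026) = (-3010917 - sqrt(507535))/(2 - 1026) = (-3010917 - sqrt(507535))/(-1024) = (-3010917 - sqrt(507535))*(-1/1024) = 3010917/1024 + sqrt(507535)/1024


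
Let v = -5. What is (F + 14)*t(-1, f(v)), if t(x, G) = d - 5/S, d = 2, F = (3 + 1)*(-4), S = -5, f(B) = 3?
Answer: -6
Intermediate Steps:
F = -16 (F = 4*(-4) = -16)
t(x, G) = 3 (t(x, G) = 2 - 5/(-5) = 2 - 5*(-1)/5 = 2 - 1*(-1) = 2 + 1 = 3)
(F + 14)*t(-1, f(v)) = (-16 + 14)*3 = -2*3 = -6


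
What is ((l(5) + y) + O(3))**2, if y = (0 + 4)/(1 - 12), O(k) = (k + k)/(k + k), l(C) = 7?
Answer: 7056/121 ≈ 58.314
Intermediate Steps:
O(k) = 1 (O(k) = (2*k)/((2*k)) = (2*k)*(1/(2*k)) = 1)
y = -4/11 (y = 4/(-11) = 4*(-1/11) = -4/11 ≈ -0.36364)
((l(5) + y) + O(3))**2 = ((7 - 4/11) + 1)**2 = (73/11 + 1)**2 = (84/11)**2 = 7056/121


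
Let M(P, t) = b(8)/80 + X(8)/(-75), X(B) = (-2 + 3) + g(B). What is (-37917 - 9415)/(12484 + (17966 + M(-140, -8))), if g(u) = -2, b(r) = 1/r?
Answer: -454387200/292320143 ≈ -1.5544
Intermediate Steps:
X(B) = -1 (X(B) = (-2 + 3) - 2 = 1 - 2 = -1)
M(P, t) = 143/9600 (M(P, t) = 1/(8*80) - 1/(-75) = (⅛)*(1/80) - 1*(-1/75) = 1/640 + 1/75 = 143/9600)
(-37917 - 9415)/(12484 + (17966 + M(-140, -8))) = (-37917 - 9415)/(12484 + (17966 + 143/9600)) = -47332/(12484 + 172473743/9600) = -47332/292320143/9600 = -47332*9600/292320143 = -454387200/292320143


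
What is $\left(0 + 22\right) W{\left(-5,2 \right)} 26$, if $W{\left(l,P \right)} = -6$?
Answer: $-3432$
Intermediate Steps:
$\left(0 + 22\right) W{\left(-5,2 \right)} 26 = \left(0 + 22\right) \left(-6\right) 26 = 22 \left(-6\right) 26 = \left(-132\right) 26 = -3432$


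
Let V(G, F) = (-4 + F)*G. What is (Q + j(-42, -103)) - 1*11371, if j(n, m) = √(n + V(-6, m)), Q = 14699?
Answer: 3328 + 10*√6 ≈ 3352.5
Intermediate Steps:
V(G, F) = G*(-4 + F)
j(n, m) = √(24 + n - 6*m) (j(n, m) = √(n - 6*(-4 + m)) = √(n + (24 - 6*m)) = √(24 + n - 6*m))
(Q + j(-42, -103)) - 1*11371 = (14699 + √(24 - 42 - 6*(-103))) - 1*11371 = (14699 + √(24 - 42 + 618)) - 11371 = (14699 + √600) - 11371 = (14699 + 10*√6) - 11371 = 3328 + 10*√6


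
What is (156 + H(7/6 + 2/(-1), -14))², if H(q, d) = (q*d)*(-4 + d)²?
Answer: 15492096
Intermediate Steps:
H(q, d) = d*q*(-4 + d)² (H(q, d) = (d*q)*(-4 + d)² = d*q*(-4 + d)²)
(156 + H(7/6 + 2/(-1), -14))² = (156 - 14*(7/6 + 2/(-1))*(-4 - 14)²)² = (156 - 14*(7*(⅙) + 2*(-1))*(-18)²)² = (156 - 14*(7/6 - 2)*324)² = (156 - 14*(-⅚)*324)² = (156 + 3780)² = 3936² = 15492096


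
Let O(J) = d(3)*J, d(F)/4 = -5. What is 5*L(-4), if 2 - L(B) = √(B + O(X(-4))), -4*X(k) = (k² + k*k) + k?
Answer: 10 - 10*√34 ≈ -48.310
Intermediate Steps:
d(F) = -20 (d(F) = 4*(-5) = -20)
X(k) = -k²/2 - k/4 (X(k) = -((k² + k*k) + k)/4 = -((k² + k²) + k)/4 = -(2*k² + k)/4 = -(k + 2*k²)/4 = -k²/2 - k/4)
O(J) = -20*J
L(B) = 2 - √(140 + B) (L(B) = 2 - √(B - (-5)*(-4)*(1 + 2*(-4))) = 2 - √(B - (-5)*(-4)*(1 - 8)) = 2 - √(B - (-5)*(-4)*(-7)) = 2 - √(B - 20*(-7)) = 2 - √(B + 140) = 2 - √(140 + B))
5*L(-4) = 5*(2 - √(140 - 4)) = 5*(2 - √136) = 5*(2 - 2*√34) = 10 - 10*√34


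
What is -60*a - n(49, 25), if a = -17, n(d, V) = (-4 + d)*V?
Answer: -105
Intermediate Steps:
n(d, V) = V*(-4 + d)
-60*a - n(49, 25) = -60*(-17) - 25*(-4 + 49) = 1020 - 25*45 = 1020 - 1*1125 = 1020 - 1125 = -105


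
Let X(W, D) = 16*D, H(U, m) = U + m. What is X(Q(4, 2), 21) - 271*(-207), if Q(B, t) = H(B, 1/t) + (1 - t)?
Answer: 56433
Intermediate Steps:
Q(B, t) = 1 + B + 1/t - t (Q(B, t) = (B + 1/t) + (1 - t) = 1 + B + 1/t - t)
X(Q(4, 2), 21) - 271*(-207) = 16*21 - 271*(-207) = 336 + 56097 = 56433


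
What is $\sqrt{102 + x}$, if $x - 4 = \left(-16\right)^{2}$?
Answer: $\sqrt{362} \approx 19.026$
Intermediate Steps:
$x = 260$ ($x = 4 + \left(-16\right)^{2} = 4 + 256 = 260$)
$\sqrt{102 + x} = \sqrt{102 + 260} = \sqrt{362}$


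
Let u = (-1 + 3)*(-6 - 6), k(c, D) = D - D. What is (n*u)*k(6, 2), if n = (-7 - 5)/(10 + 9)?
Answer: 0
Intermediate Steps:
k(c, D) = 0
n = -12/19 ≈ -0.63158
u = -24 (u = 2*(-12) = -24)
(n*u)*k(6, 2) = -12/19*(-24)*0 = (288/19)*0 = 0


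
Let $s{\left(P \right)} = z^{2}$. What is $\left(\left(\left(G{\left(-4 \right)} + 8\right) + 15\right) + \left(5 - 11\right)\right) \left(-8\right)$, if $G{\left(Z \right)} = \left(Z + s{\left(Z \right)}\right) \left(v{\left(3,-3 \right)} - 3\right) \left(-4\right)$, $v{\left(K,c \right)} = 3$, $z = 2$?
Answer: $-136$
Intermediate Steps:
$s{\left(P \right)} = 4$ ($s{\left(P \right)} = 2^{2} = 4$)
$G{\left(Z \right)} = 0$ ($G{\left(Z \right)} = \left(Z + 4\right) \left(3 - 3\right) \left(-4\right) = \left(4 + Z\right) 0 \left(-4\right) = \left(4 + Z\right) 0 = 0$)
$\left(\left(\left(G{\left(-4 \right)} + 8\right) + 15\right) + \left(5 - 11\right)\right) \left(-8\right) = \left(\left(\left(0 + 8\right) + 15\right) + \left(5 - 11\right)\right) \left(-8\right) = \left(\left(8 + 15\right) + \left(5 - 11\right)\right) \left(-8\right) = \left(23 - 6\right) \left(-8\right) = 17 \left(-8\right) = -136$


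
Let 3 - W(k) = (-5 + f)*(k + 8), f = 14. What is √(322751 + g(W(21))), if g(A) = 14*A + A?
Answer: √318881 ≈ 564.70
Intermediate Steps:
W(k) = -69 - 9*k (W(k) = 3 - (-5 + 14)*(k + 8) = 3 - 9*(8 + k) = 3 - (72 + 9*k) = 3 + (-72 - 9*k) = -69 - 9*k)
g(A) = 15*A
√(322751 + g(W(21))) = √(322751 + 15*(-69 - 9*21)) = √(322751 + 15*(-69 - 189)) = √(322751 + 15*(-258)) = √(322751 - 3870) = √318881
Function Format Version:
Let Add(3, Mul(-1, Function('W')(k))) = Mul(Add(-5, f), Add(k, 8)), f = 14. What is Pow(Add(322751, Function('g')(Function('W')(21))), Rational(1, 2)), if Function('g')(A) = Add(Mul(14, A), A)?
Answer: Pow(318881, Rational(1, 2)) ≈ 564.70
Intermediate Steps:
Function('W')(k) = Add(-69, Mul(-9, k)) (Function('W')(k) = Add(3, Mul(-1, Mul(Add(-5, 14), Add(k, 8)))) = Add(3, Mul(-1, Mul(9, Add(8, k)))) = Add(3, Mul(-1, Add(72, Mul(9, k)))) = Add(3, Add(-72, Mul(-9, k))) = Add(-69, Mul(-9, k)))
Function('g')(A) = Mul(15, A)
Pow(Add(322751, Function('g')(Function('W')(21))), Rational(1, 2)) = Pow(Add(322751, Mul(15, Add(-69, Mul(-9, 21)))), Rational(1, 2)) = Pow(Add(322751, Mul(15, Add(-69, -189))), Rational(1, 2)) = Pow(Add(322751, Mul(15, -258)), Rational(1, 2)) = Pow(Add(322751, -3870), Rational(1, 2)) = Pow(318881, Rational(1, 2))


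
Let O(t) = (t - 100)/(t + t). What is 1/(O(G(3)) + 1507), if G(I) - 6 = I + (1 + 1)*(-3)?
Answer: 6/8945 ≈ 0.00067077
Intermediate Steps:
G(I) = I (G(I) = 6 + (I + (1 + 1)*(-3)) = 6 + (I + 2*(-3)) = 6 + (I - 6) = 6 + (-6 + I) = I)
O(t) = (-100 + t)/(2*t) (O(t) = (-100 + t)/((2*t)) = (-100 + t)*(1/(2*t)) = (-100 + t)/(2*t))
1/(O(G(3)) + 1507) = 1/((1/2)*(-100 + 3)/3 + 1507) = 1/((1/2)*(1/3)*(-97) + 1507) = 1/(-97/6 + 1507) = 1/(8945/6) = 6/8945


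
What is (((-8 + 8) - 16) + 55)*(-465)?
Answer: -18135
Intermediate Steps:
(((-8 + 8) - 16) + 55)*(-465) = ((0 - 16) + 55)*(-465) = (-16 + 55)*(-465) = 39*(-465) = -18135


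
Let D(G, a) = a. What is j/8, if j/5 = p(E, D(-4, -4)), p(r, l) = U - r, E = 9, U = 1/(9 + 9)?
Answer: -805/144 ≈ -5.5903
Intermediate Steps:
U = 1/18 ≈ 0.055556
p(r, l) = 1/18 - r
j = -805/18 (j = 5*(1/18 - 1*9) = 5*(1/18 - 9) = 5*(-161/18) = -805/18 ≈ -44.722)
j/8 = -805/18/8 = (⅛)*(-805/18) = -805/144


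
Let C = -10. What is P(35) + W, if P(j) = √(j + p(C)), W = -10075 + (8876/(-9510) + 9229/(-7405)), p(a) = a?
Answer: -223753471/22215 ≈ -10072.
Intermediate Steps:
W = -223864546/22215 (W = -10075 + (8876*(-1/9510) + 9229*(-1/7405)) = -10075 + (-14/15 - 9229/7405) = -10075 - 48421/22215 = -223864546/22215 ≈ -10077.)
P(j) = √(-10 + j) (P(j) = √(j - 10) = √(-10 + j))
P(35) + W = √(-10 + 35) - 223864546/22215 = √25 - 223864546/22215 = 5 - 223864546/22215 = -223753471/22215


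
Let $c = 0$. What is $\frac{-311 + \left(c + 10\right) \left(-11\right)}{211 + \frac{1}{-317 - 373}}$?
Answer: $- \frac{290490}{145589} \approx -1.9953$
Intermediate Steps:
$\frac{-311 + \left(c + 10\right) \left(-11\right)}{211 + \frac{1}{-317 - 373}} = \frac{-311 + \left(0 + 10\right) \left(-11\right)}{211 + \frac{1}{-317 - 373}} = \frac{-311 + 10 \left(-11\right)}{211 + \frac{1}{-690}} = \frac{-311 - 110}{211 - \frac{1}{690}} = - \frac{421}{\frac{145589}{690}} = \left(-421\right) \frac{690}{145589} = - \frac{290490}{145589}$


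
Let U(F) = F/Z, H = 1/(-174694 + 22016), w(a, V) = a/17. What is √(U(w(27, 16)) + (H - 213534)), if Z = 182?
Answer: I*√2978108927022072907427/118096433 ≈ 462.1*I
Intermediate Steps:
w(a, V) = a/17 (w(a, V) = a*(1/17) = a/17)
H = -1/152678 (H = 1/(-152678) = -1/152678 ≈ -6.5497e-6)
U(F) = F/182
√(U(w(27, 16)) + (H - 213534)) = √(((1/17)*27)/182 + (-1/152678 - 213534)) = √((1/182)*(27/17) - 32601944053/152678) = √(27/3094 - 32601944053/152678) = √(-25217602694419/118096433) = I*√2978108927022072907427/118096433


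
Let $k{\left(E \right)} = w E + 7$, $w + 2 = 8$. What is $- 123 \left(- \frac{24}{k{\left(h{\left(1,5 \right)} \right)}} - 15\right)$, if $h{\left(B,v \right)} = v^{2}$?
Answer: $\frac{292617}{157} \approx 1863.8$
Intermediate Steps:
$w = 6$ ($w = -2 + 8 = 6$)
$k{\left(E \right)} = 7 + 6 E$ ($k{\left(E \right)} = 6 E + 7 = 7 + 6 E$)
$- 123 \left(- \frac{24}{k{\left(h{\left(1,5 \right)} \right)}} - 15\right) = - 123 \left(- \frac{24}{7 + 6 \cdot 5^{2}} - 15\right) = - 123 \left(- \frac{24}{7 + 6 \cdot 25} - 15\right) = - 123 \left(- \frac{24}{7 + 150} - 15\right) = - 123 \left(- \frac{24}{157} - 15\right) = \left(-123\right) \left(- \frac{2379}{157}\right) = \frac{292617}{157}$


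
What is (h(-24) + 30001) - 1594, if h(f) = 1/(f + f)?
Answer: 1363535/48 ≈ 28407.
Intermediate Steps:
h(f) = 1/(2*f)
(h(-24) + 30001) - 1594 = ((½)/(-24) + 30001) - 1594 = ((½)*(-1/24) + 30001) - 1594 = (-1/48 + 30001) - 1594 = 1440047/48 - 1594 = 1363535/48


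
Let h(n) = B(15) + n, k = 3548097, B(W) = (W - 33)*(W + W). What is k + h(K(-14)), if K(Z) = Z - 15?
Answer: 3547528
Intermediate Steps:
K(Z) = -15 + Z
B(W) = 2*W*(-33 + W) (B(W) = (-33 + W)*(2*W) = 2*W*(-33 + W))
h(n) = -540 + n (h(n) = 2*15*(-33 + 15) + n = 2*15*(-18) + n = -540 + n)
k + h(K(-14)) = 3548097 + (-540 + (-15 - 14)) = 3548097 + (-540 - 29) = 3548097 - 569 = 3547528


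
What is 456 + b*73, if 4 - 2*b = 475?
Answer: -33471/2 ≈ -16736.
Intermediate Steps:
b = -471/2 (b = 2 - ½*475 = 2 - 475/2 = -471/2 ≈ -235.50)
456 + b*73 = 456 - 471/2*73 = 456 - 34383/2 = -33471/2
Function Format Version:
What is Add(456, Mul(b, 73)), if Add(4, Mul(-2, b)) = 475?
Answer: Rational(-33471, 2) ≈ -16736.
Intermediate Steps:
b = Rational(-471, 2) (b = Add(2, Mul(Rational(-1, 2), 475)) = Add(2, Rational(-475, 2)) = Rational(-471, 2) ≈ -235.50)
Add(456, Mul(b, 73)) = Add(456, Mul(Rational(-471, 2), 73)) = Add(456, Rational(-34383, 2)) = Rational(-33471, 2)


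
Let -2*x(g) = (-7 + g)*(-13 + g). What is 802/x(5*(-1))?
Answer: -401/54 ≈ -7.4259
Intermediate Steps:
x(g) = -(-13 + g)*(-7 + g)/2 (x(g) = -(-7 + g)*(-13 + g)/2 = -(-13 + g)*(-7 + g)/2)
802/x(5*(-1)) = 802/(-91/2 + 10*(5*(-1)) - (5*(-1))²/2) = 802/(-91/2 + 10*(-5) - ½*(-5)²) = 802/(-91/2 - 50 - ½*25) = 802/(-91/2 - 50 - 25/2) = 802/(-108) = 802*(-1/108) = -401/54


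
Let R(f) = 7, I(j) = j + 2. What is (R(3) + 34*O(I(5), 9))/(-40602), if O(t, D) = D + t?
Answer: -551/40602 ≈ -0.013571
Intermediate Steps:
I(j) = 2 + j
(R(3) + 34*O(I(5), 9))/(-40602) = (7 + 34*(9 + (2 + 5)))/(-40602) = (7 + 34*(9 + 7))*(-1/40602) = (7 + 34*16)*(-1/40602) = (7 + 544)*(-1/40602) = 551*(-1/40602) = -551/40602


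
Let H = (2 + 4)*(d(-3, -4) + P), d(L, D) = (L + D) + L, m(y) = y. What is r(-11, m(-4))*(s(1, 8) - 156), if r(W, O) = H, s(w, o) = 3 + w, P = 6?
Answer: 3648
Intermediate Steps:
d(L, D) = D + 2*L (d(L, D) = (D + L) + L = D + 2*L)
H = -24 (H = (2 + 4)*((-4 + 2*(-3)) + 6) = 6*((-4 - 6) + 6) = 6*(-10 + 6) = 6*(-4) = -24)
r(W, O) = -24
r(-11, m(-4))*(s(1, 8) - 156) = -24*((3 + 1) - 156) = -24*(4 - 156) = -24*(-152) = 3648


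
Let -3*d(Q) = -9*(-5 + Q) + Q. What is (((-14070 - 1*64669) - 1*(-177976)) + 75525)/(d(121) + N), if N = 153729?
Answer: 262143/231055 ≈ 1.1345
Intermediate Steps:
d(Q) = -15 + 8*Q/3 (d(Q) = -(-9*(-5 + Q) + Q)/3 = -((45 - 9*Q) + Q)/3 = -(45 - 8*Q)/3 = -15 + 8*Q/3)
(((-14070 - 1*64669) - 1*(-177976)) + 75525)/(d(121) + N) = (((-14070 - 1*64669) - 1*(-177976)) + 75525)/((-15 + (8/3)*121) + 153729) = (((-14070 - 64669) + 177976) + 75525)/((-15 + 968/3) + 153729) = ((-78739 + 177976) + 75525)/(923/3 + 153729) = (99237 + 75525)/(462110/3) = 174762*(3/462110) = 262143/231055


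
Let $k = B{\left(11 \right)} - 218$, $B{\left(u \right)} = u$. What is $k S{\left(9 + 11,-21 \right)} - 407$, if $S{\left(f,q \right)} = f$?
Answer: $-4547$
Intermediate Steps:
$k = -207$ ($k = 11 - 218 = -207$)
$k S{\left(9 + 11,-21 \right)} - 407 = - 207 \left(9 + 11\right) - 407 = \left(-207\right) 20 - 407 = -4140 - 407 = -4547$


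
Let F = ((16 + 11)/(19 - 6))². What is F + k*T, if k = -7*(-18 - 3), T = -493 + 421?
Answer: -1787967/169 ≈ -10580.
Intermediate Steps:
T = -72
k = 147 (k = -7*(-21) = 147)
F = 729/169 (F = (27/13)² = 729/169 ≈ 4.3136)
F + k*T = 729/169 + 147*(-72) = 729/169 - 10584 = -1787967/169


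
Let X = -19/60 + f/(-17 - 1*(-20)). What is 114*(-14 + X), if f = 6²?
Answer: -2641/10 ≈ -264.10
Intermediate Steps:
f = 36
X = 701/60 (X = -19/60 + 36/(-17 - 1*(-20)) = -19*1/60 + 36/(-17 + 20) = -19/60 + 36/3 = -19/60 + 36*(⅓) = -19/60 + 12 = 701/60 ≈ 11.683)
114*(-14 + X) = 114*(-14 + 701/60) = 114*(-139/60) = -2641/10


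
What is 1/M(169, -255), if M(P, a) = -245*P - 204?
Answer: -1/41609 ≈ -2.4033e-5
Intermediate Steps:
M(P, a) = -204 - 245*P
1/M(169, -255) = 1/(-204 - 245*169) = 1/(-204 - 41405) = 1/(-41609) = -1/41609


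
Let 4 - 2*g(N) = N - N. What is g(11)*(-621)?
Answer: -1242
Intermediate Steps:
g(N) = 2 (g(N) = 2 - (N - N)/2 = 2 - 1/2*0 = 2 + 0 = 2)
g(11)*(-621) = 2*(-621) = -1242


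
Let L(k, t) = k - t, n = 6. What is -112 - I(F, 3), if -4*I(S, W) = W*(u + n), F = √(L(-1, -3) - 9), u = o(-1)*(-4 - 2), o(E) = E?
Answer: -103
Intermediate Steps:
u = 6 (u = -(-4 - 2) = -1*(-6) = 6)
F = I*√7 (F = √((-1 - 1*(-3)) - 9) = √((-1 + 3) - 9) = √(2 - 9) = √(-7) = I*√7 ≈ 2.6458*I)
I(S, W) = -3*W (I(S, W) = -W*(6 + 6)/4 = -W*12/4 = -3*W)
-112 - I(F, 3) = -112 - (-3)*3 = -112 - 1*(-9) = -112 + 9 = -103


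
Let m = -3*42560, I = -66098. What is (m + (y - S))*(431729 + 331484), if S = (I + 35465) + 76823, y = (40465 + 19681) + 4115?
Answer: -83655013717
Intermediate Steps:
y = 64261 (y = 60146 + 4115 = 64261)
S = 46190 (S = (-66098 + 35465) + 76823 = -30633 + 76823 = 46190)
m = -127680
(m + (y - S))*(431729 + 331484) = (-127680 + (64261 - 1*46190))*(431729 + 331484) = (-127680 + (64261 - 46190))*763213 = (-127680 + 18071)*763213 = -109609*763213 = -83655013717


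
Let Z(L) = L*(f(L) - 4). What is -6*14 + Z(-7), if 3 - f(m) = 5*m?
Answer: -322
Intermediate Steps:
f(m) = 3 - 5*m
Z(L) = L*(-1 - 5*L) (Z(L) = L*((3 - 5*L) - 4) = L*(-1 - 5*L))
-6*14 + Z(-7) = -6*14 - 1*(-7)*(1 + 5*(-7)) = -84 - 1*(-7)*(1 - 35) = -84 - 1*(-7)*(-34) = -84 - 238 = -322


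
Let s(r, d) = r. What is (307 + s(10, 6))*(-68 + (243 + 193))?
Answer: 116656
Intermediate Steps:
(307 + s(10, 6))*(-68 + (243 + 193)) = (307 + 10)*(-68 + (243 + 193)) = 317*(-68 + 436) = 317*368 = 116656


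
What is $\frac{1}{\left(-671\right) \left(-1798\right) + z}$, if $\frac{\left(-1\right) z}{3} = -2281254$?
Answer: $\frac{1}{8050220} \approx 1.2422 \cdot 10^{-7}$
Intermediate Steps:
$z = 6843762$ ($z = \left(-3\right) \left(-2281254\right) = 6843762$)
$\frac{1}{\left(-671\right) \left(-1798\right) + z} = \frac{1}{\left(-671\right) \left(-1798\right) + 6843762} = \frac{1}{1206458 + 6843762} = \frac{1}{8050220}$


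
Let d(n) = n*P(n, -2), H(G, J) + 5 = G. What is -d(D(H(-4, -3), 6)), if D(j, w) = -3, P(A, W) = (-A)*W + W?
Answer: -24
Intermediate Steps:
H(G, J) = -5 + G
P(A, W) = W - A*W (P(A, W) = -A*W + W = W - A*W)
d(n) = n*(-2 + 2*n) (d(n) = n*(-2*(1 - n)) = n*(-2 + 2*n))
-d(D(H(-4, -3), 6)) = -2*(-3)*(-1 - 3) = -2*(-3)*(-4) = -1*24 = -24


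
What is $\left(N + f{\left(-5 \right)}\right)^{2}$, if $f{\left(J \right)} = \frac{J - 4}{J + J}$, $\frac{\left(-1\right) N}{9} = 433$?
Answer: $\frac{1517959521}{100} \approx 1.518 \cdot 10^{7}$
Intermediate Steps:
$N = -3897$ ($N = \left(-9\right) 433 = -3897$)
$f{\left(J \right)} = \frac{-4 + J}{2 J}$
$\left(N + f{\left(-5 \right)}\right)^{2} = \left(-3897 + \frac{-4 - 5}{2 \left(-5\right)}\right)^{2} = \left(-3897 + \frac{1}{2} \left(- \frac{1}{5}\right) \left(-9\right)\right)^{2} = \left(-3897 + \frac{9}{10}\right)^{2} = \left(- \frac{38961}{10}\right)^{2} = \frac{1517959521}{100}$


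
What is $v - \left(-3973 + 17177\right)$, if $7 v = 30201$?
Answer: $- \frac{62227}{7} \approx -8889.6$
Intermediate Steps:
$v = \frac{30201}{7}$ ($v = \frac{1}{7} \cdot 30201 = \frac{30201}{7} \approx 4314.4$)
$v - \left(-3973 + 17177\right) = \frac{30201}{7} - \left(-3973 + 17177\right) = \frac{30201}{7} - 13204 = - \frac{62227}{7}$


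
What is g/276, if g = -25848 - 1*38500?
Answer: -16087/69 ≈ -233.15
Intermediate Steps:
g = -64348 (g = -25848 - 38500 = -64348)
g/276 = -64348/276 = -64348*1/276 = -16087/69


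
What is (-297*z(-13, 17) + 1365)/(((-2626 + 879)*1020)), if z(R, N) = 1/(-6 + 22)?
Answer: -7181/9503680 ≈ -0.00075560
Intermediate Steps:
z(R, N) = 1/16
(-297*z(-13, 17) + 1365)/(((-2626 + 879)*1020)) = (-297*1/16 + 1365)/(((-2626 + 879)*1020)) = (-297/16 + 1365)/((-1747*1020)) = (21543/16)/(-1781940) = (21543/16)*(-1/1781940) = -7181/9503680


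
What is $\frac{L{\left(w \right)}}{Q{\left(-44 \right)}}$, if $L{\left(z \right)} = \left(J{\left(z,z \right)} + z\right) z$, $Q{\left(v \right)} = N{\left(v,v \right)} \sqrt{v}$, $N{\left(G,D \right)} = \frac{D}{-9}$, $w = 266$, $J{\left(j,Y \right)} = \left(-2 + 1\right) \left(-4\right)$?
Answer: $- \frac{161595 i \sqrt{11}}{242} \approx - 2214.7 i$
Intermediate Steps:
$J{\left(j,Y \right)} = 4$ ($J{\left(j,Y \right)} = \left(-1\right) \left(-4\right) = 4$)
$N{\left(G,D \right)} = - \frac{D}{9}$ ($N{\left(G,D \right)} = D \left(- \frac{1}{9}\right) = - \frac{D}{9}$)
$Q{\left(v \right)} = - \frac{v^{\frac{3}{2}}}{9}$ ($Q{\left(v \right)} = - \frac{v}{9} \sqrt{v} = - \frac{v^{\frac{3}{2}}}{9}$)
$L{\left(z \right)} = z \left(4 + z\right)$ ($L{\left(z \right)} = \left(4 + z\right) z = z \left(4 + z\right)$)
$\frac{L{\left(w \right)}}{Q{\left(-44 \right)}} = \frac{266 \left(4 + 266\right)}{\left(- \frac{1}{9}\right) \left(-44\right)^{\frac{3}{2}}} = \frac{266 \cdot 270}{\left(- \frac{1}{9}\right) \left(- 88 i \sqrt{11}\right)} = \frac{71820}{\frac{88}{9} i \sqrt{11}} = 71820 \left(- \frac{9 i \sqrt{11}}{968}\right) = - \frac{161595 i \sqrt{11}}{242}$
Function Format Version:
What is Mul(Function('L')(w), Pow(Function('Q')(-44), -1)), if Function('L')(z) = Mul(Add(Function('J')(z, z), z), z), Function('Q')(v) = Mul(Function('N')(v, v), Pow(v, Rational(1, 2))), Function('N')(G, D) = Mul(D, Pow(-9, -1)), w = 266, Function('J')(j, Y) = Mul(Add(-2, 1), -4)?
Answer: Mul(Rational(-161595, 242), I, Pow(11, Rational(1, 2))) ≈ Mul(-2214.7, I)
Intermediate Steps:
Function('J')(j, Y) = 4 (Function('J')(j, Y) = Mul(-1, -4) = 4)
Function('N')(G, D) = Mul(Rational(-1, 9), D) (Function('N')(G, D) = Mul(D, Rational(-1, 9)) = Mul(Rational(-1, 9), D))
Function('Q')(v) = Mul(Rational(-1, 9), Pow(v, Rational(3, 2))) (Function('Q')(v) = Mul(Mul(Rational(-1, 9), v), Pow(v, Rational(1, 2))) = Mul(Rational(-1, 9), Pow(v, Rational(3, 2))))
Function('L')(z) = Mul(z, Add(4, z)) (Function('L')(z) = Mul(Add(4, z), z) = Mul(z, Add(4, z)))
Mul(Function('L')(w), Pow(Function('Q')(-44), -1)) = Mul(Mul(266, Add(4, 266)), Pow(Mul(Rational(-1, 9), Pow(-44, Rational(3, 2))), -1)) = Mul(Mul(266, 270), Pow(Mul(Rational(-1, 9), Mul(-88, I, Pow(11, Rational(1, 2)))), -1)) = Mul(71820, Pow(Mul(Rational(88, 9), I, Pow(11, Rational(1, 2))), -1)) = Mul(71820, Mul(Rational(-9, 968), I, Pow(11, Rational(1, 2)))) = Mul(Rational(-161595, 242), I, Pow(11, Rational(1, 2)))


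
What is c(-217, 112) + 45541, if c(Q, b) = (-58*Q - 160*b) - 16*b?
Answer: 38415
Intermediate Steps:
c(Q, b) = -176*b - 58*Q (c(Q, b) = (-160*b - 58*Q) - 16*b = -176*b - 58*Q)
c(-217, 112) + 45541 = (-176*112 - 58*(-217)) + 45541 = (-19712 + 12586) + 45541 = -7126 + 45541 = 38415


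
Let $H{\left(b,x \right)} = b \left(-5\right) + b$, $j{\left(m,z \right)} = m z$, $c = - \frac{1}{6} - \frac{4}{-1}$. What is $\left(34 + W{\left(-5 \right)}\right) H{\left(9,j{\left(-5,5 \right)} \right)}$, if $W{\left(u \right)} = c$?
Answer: $-1362$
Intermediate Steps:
$c = \frac{23}{6}$ ($c = \left(-1\right) \frac{1}{6} - -4 = - \frac{1}{6} + 4 = \frac{23}{6} \approx 3.8333$)
$W{\left(u \right)} = \frac{23}{6}$
$H{\left(b,x \right)} = - 4 b$ ($H{\left(b,x \right)} = - 5 b + b = - 4 b$)
$\left(34 + W{\left(-5 \right)}\right) H{\left(9,j{\left(-5,5 \right)} \right)} = \left(34 + \frac{23}{6}\right) \left(\left(-4\right) 9\right) = \frac{227}{6} \left(-36\right) = -1362$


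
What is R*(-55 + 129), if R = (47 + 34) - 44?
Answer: 2738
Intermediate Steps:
R = 37 (R = 81 - 44 = 37)
R*(-55 + 129) = 37*(-55 + 129) = 37*74 = 2738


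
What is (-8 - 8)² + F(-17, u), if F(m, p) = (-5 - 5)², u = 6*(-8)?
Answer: 356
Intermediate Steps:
u = -48
F(m, p) = 100 (F(m, p) = (-10)² = 100)
(-8 - 8)² + F(-17, u) = (-8 - 8)² + 100 = (-16)² + 100 = 256 + 100 = 356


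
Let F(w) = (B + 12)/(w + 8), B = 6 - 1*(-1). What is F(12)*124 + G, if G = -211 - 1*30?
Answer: -616/5 ≈ -123.20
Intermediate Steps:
B = 7 (B = 6 + 1 = 7)
G = -241 (G = -211 - 30 = -241)
F(w) = 19/(8 + w) (F(w) = (7 + 12)/(w + 8) = 19/(8 + w))
F(12)*124 + G = (19/(8 + 12))*124 - 241 = (19/20)*124 - 241 = 589/5 - 241 = -616/5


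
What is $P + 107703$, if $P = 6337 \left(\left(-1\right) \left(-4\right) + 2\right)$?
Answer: $145725$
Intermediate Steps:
$P = 38022$ ($P = 6337 \left(4 + 2\right) = 6337 \cdot 6 = 38022$)
$P + 107703 = 38022 + 107703 = 145725$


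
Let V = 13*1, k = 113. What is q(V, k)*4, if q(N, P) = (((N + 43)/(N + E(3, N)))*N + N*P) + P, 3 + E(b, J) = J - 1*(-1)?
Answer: 19348/3 ≈ 6449.3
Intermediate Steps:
E(b, J) = -2 + J (E(b, J) = -3 + (J - 1*(-1)) = -3 + (J + 1) = -3 + (1 + J) = -2 + J)
V = 13
q(N, P) = P + N*P + N*(43 + N)/(-2 + 2*N) (q(N, P) = (((N + 43)/(N + (-2 + N)))*N + N*P) + P = (((43 + N)/(-2 + 2*N))*N + N*P) + P = (N*(43 + N)/(-2 + 2*N) + N*P) + P = (N*P + N*(43 + N)/(-2 + 2*N)) + P = P + N*P + N*(43 + N)/(-2 + 2*N))
q(V, k)*4 = (((½)*13² - 1*113 + (43/2)*13 + 113*13²)/(-1 + 13))*4 = (((½)*169 - 113 + 559/2 + 113*169)/12)*4 = ((169/2 - 113 + 559/2 + 19097)/12)*4 = ((1/12)*19348)*4 = (4837/3)*4 = 19348/3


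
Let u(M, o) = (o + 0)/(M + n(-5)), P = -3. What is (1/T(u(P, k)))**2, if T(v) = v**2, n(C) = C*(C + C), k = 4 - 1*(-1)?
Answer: 4879681/625 ≈ 7807.5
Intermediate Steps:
k = 5 (k = 4 + 1 = 5)
n(C) = 2*C**2 (n(C) = C*(2*C) = 2*C**2)
u(M, o) = o/(50 + M) (u(M, o) = (o + 0)/(M + 2*(-5)**2) = o/(M + 2*25) = o/(M + 50) = o/(50 + M))
(1/T(u(P, k)))**2 = (1/((5/(50 - 3))**2))**2 = (1/((5/47)**2))**2 = (1/(25/2209))**2 = (2209/25)**2 = 4879681/625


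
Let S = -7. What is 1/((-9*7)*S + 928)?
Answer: 1/1369 ≈ 0.00073046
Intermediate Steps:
1/((-9*7)*S + 928) = 1/(-9*7*(-7) + 928) = 1/(-63*(-7) + 928) = 1/(441 + 928) = 1/1369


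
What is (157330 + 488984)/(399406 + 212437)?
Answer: 646314/611843 ≈ 1.0563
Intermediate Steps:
(157330 + 488984)/(399406 + 212437) = 646314/611843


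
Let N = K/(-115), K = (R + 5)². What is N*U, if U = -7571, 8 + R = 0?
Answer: 68139/115 ≈ 592.51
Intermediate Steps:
R = -8 (R = -8 + 0 = -8)
K = 9 (K = (-8 + 5)² = (-3)² = 9)
N = -9/115 (N = 9/(-115) = 9*(-1/115) = -9/115 ≈ -0.078261)
N*U = -9/115*(-7571) = 68139/115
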